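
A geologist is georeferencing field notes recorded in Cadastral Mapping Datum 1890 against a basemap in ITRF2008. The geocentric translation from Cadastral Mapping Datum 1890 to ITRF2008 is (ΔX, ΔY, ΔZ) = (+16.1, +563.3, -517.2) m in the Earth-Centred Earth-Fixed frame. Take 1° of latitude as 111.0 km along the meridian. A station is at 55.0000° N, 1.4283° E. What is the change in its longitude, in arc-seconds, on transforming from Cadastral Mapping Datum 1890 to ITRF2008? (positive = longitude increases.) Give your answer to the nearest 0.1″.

Δλ = 31.8″

sin φ = 0.819152, cos φ = 0.573576, sin λ = 0.024926, cos λ = 0.999689.
East component: ΔE = −sin λ·ΔX + cos λ·ΔY = −(0.024926)(16.1) + (0.999689)(563.3) = 562.72 m.
1° of latitude spans 111000 m; at latitude φ, 1° of longitude spans that × cos φ = 63667.0 m, so Δλ = 562.72 / 63667.0 × 3600 = 31.819″.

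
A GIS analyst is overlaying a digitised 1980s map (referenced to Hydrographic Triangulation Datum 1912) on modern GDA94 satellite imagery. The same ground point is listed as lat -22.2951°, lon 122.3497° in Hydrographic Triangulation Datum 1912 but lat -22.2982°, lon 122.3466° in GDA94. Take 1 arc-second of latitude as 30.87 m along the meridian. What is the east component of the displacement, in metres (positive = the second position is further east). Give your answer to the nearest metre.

ΔE = -319 m

Δφ = -22.2982° − -22.2951° = -0.0031°; Δλ = 122.3466° − 122.3497° = -0.0031°.
1° of latitude = 3600 × 30.87 = 111132 m.
ΔN = Δφ × 111132 = -344.5 m; ΔE = Δλ × 111132 × cos(-22.2951°) = -0.0031 × 111132 × 0.925242 = -318.8 m.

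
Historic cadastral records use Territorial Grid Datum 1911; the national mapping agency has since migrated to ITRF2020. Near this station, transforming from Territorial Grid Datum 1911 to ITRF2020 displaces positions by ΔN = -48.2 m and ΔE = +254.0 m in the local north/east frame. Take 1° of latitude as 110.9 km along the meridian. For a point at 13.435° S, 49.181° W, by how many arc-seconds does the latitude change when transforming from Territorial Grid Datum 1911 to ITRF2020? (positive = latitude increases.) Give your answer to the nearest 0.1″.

Δφ = -1.6″

1° of latitude = 110.9 km, so Δφ = -48.2 / 110900 = -0.0004346° = -1.565″.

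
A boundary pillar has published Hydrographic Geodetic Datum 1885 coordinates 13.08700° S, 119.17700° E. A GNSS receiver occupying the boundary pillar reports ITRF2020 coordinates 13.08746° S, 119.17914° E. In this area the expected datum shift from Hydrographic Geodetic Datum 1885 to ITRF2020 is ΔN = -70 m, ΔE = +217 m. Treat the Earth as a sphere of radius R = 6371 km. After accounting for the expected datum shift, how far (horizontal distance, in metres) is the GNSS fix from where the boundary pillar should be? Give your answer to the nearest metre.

24 m

Observed coordinate differences: Δφ = -0.00046°, Δλ = +0.00214°.
Converting to metres (1° lat = 111195 m, cos φ = 0.974027): observed ΔN = -51.1 m, observed ΔE = 231.8 m.
Subtracting the expected shift leaves a residual of -51.1 − (-70) = 18.9 m north and 231.8 − (217) = 14.8 m east.
Residual distance = √(18.9² + 14.8²) = 24.0 m.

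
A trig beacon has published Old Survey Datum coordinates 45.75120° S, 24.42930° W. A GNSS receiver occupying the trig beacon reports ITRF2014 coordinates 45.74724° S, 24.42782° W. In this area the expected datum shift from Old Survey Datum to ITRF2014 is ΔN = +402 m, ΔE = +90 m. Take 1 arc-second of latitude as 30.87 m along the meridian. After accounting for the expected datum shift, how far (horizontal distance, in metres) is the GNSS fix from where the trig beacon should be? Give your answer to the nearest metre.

45 m

Observed coordinate differences: Δφ = +0.00396°, Δλ = +0.00148°.
Converting to metres (1° lat = 111132 m, cos φ = 0.697775): observed ΔN = 440.1 m, observed ΔE = 114.8 m.
Subtracting the expected shift leaves a residual of 440.1 − (402) = 38.1 m north and 114.8 − (90) = 24.8 m east.
Residual distance = √(38.1² + 24.8²) = 45.4 m.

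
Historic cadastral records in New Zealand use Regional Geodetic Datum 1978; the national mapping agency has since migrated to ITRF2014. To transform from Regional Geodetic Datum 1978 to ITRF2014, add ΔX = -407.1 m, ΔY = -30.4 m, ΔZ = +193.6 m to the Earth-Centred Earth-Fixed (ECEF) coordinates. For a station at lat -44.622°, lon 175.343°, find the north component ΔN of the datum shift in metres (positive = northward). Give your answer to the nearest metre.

ΔN = 421 m

At φ = -44.622°, λ = 175.343°: sin φ = -0.702426, cos φ = 0.711756, sin λ = 0.081191, cos λ = -0.996699.
ΔN = −sin φ cos λ·ΔX − sin φ sin λ·ΔY + cos φ·ΔZ = −(-0.702426)(-0.996699)(-407.1) − (-0.702426)(0.081191)(-30.4) + (0.711756)(193.6) = 421.08 m.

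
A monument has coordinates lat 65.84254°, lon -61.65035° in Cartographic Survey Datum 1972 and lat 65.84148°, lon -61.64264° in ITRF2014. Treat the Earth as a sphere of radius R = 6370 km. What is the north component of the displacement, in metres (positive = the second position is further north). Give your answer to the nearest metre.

Δφ = 65.84148° − 65.84254° = -0.00106°; Δλ = -61.64264° − -61.65035° = +0.00771°.
1° along a meridian = πR/180 = 111177 m.
ΔN = Δφ × 111177 = -117.8 m; ΔE = Δλ × 111177 × cos(65.84254°) = +0.00771 × 111177 × 0.409246 = 350.8 m.

ΔN = -118 m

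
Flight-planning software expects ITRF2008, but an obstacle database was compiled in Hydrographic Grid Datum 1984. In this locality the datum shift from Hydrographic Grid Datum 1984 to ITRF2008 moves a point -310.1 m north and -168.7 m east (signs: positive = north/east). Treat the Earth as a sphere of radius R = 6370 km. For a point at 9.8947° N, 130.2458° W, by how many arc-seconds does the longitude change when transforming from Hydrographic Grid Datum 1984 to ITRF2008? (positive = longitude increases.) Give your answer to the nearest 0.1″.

Δλ = -5.5″

At latitude 9.8947°, cos φ = 0.985125.
One radian of longitude at latitude φ spans R cos φ, so Δλ = ΔE / (R cos φ) = -168.7 / (6370000 × 0.985125) = -2.6883e-05 rad = -5.545″.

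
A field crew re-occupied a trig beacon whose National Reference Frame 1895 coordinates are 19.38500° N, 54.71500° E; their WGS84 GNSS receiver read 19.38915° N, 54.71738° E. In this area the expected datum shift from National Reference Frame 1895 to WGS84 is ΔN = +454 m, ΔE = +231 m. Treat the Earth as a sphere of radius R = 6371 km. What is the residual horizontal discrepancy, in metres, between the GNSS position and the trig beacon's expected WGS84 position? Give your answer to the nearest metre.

Observed coordinate differences: Δφ = +0.00415°, Δλ = +0.00238°.
Converting to metres (1° lat = 111195 m, cos φ = 0.943310): observed ΔN = 461.5 m, observed ΔE = 249.6 m.
Subtracting the expected shift leaves a residual of 461.5 − (454) = 7.5 m north and 249.6 − (231) = 18.6 m east.
Residual distance = √(7.5² + 18.6²) = 20.1 m.

20 m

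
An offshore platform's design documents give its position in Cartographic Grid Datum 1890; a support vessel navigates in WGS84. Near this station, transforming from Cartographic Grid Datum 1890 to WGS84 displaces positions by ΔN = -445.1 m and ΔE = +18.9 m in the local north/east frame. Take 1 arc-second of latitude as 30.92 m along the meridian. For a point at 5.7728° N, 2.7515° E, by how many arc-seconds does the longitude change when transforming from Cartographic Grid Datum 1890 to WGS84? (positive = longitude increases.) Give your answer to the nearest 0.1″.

At latitude 5.7728°, cos φ = 0.994929.
1″ of longitude at this latitude = 30.92 × cos φ = 30.7632 m, so Δλ = 18.9 / 30.7632 = 0.614″.

Δλ = 0.6″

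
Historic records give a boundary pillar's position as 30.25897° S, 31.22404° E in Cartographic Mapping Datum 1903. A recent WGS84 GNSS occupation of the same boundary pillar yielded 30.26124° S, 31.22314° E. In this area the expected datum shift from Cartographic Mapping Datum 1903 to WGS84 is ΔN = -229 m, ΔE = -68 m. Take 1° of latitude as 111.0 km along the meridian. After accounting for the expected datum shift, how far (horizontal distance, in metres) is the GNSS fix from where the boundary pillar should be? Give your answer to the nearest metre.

29 m

Observed coordinate differences: Δφ = -0.00227°, Δλ = -0.00090°.
Converting to metres (1° lat = 111000 m, cos φ = 0.863757): observed ΔN = -252.0 m, observed ΔE = -86.3 m.
Subtracting the expected shift leaves a residual of -252.0 − (-229) = -23.0 m north and -86.3 − (-68) = -18.3 m east.
Residual distance = √((-23.0)² + (-18.3)²) = 29.4 m.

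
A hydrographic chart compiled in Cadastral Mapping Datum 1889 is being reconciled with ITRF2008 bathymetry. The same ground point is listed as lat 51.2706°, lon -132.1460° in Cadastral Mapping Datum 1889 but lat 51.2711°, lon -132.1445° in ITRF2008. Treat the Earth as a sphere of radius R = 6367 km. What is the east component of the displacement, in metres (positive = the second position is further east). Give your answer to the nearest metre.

ΔE = 104 m

Δφ = 51.2711° − 51.2706° = +0.0005°; Δλ = -132.1445° − -132.1460° = +0.0015°.
1° along a meridian = πR/180 = 111125 m.
ΔN = Δφ × 111125 = 55.6 m; ΔE = Δλ × 111125 × cos(51.2706°) = +0.0015 × 111125 × 0.625643 = 104.3 m.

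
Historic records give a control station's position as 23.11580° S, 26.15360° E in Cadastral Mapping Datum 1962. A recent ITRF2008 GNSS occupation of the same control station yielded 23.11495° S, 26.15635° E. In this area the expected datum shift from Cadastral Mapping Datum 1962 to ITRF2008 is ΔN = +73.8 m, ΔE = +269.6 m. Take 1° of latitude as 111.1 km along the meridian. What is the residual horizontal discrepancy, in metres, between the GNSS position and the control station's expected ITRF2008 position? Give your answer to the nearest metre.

24 m

Observed coordinate differences: Δφ = +0.00085°, Δλ = +0.00275°.
Converting to metres (1° lat = 111100 m, cos φ = 0.919713): observed ΔN = 94.4 m, observed ΔE = 281.0 m.
Subtracting the expected shift leaves a residual of 94.4 − (73.8) = 20.6 m north and 281.0 − (269.6) = 11.4 m east.
Residual distance = √(20.6² + 11.4²) = 23.6 m.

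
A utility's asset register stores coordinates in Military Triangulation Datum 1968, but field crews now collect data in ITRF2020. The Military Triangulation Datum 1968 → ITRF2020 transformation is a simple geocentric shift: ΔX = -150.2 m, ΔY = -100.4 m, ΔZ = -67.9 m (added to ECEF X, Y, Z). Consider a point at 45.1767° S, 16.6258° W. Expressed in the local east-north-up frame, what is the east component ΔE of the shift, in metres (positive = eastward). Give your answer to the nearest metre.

At φ = -45.1767°, λ = -16.6258°: sin φ = -0.709284, cos φ = 0.704923, sin λ = -0.286120, cos λ = 0.958194.
ΔE = −sin λ·ΔX + cos λ·ΔY = −(-0.286120)·(-150.2) + (0.958194)·(-100.4) = -139.18 m.

ΔE = -139 m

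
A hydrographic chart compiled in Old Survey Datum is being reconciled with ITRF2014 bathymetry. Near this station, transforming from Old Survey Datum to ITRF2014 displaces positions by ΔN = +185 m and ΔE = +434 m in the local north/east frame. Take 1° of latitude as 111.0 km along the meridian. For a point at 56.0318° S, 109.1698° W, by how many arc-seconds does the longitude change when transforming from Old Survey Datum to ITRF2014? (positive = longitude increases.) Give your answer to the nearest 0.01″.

At latitude -56.0318°, cos φ = 0.558733.
1° of longitude at this latitude = 111.0 × cos φ = 62.02 km, so Δλ = 434.0 / 62019.3 = 0.0069978° = 25.192″.

Δλ = 25.19″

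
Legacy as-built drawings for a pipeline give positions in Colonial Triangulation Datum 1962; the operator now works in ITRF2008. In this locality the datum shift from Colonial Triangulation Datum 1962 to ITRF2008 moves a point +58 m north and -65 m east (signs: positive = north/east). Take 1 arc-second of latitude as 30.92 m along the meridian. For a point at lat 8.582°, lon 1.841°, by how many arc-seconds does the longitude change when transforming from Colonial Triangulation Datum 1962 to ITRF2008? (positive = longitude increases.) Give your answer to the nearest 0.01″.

Δλ = -2.13″

At latitude 8.582°, cos φ = 0.988803.
1″ of longitude at this latitude = 30.92 × cos φ = 30.5738 m, so Δλ = -65.0 / 30.5738 = -2.126″.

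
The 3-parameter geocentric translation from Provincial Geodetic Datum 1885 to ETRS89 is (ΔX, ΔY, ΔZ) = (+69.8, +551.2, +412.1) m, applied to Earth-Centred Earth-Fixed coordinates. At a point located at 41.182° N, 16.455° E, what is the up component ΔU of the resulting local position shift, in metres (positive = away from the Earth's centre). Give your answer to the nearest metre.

The local up (radial) axis is (cos φ cos λ, cos φ sin λ, sin φ), giving ΔU = 50.381 + 117.510 + 271.349 = 439.24 m.

ΔU = 439 m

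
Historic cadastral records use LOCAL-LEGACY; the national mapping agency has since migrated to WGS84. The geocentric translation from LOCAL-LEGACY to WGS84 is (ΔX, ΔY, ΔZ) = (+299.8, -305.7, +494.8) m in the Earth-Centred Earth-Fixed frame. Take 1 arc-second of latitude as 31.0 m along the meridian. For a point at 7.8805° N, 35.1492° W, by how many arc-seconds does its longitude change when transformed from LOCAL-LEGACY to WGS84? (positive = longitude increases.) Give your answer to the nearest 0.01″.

sin φ = 0.137107, cos φ = 0.990556, sin λ = -0.575708, cos λ = 0.817656.
East component: ΔE = −sin λ·ΔX + cos λ·ΔY = −(-0.575708)(299.8) + (0.817656)(-305.7) = -77.36 m.
1° of latitude spans 3600 × 31.00 = 111600 m; at latitude φ, 1° of longitude spans that × cos φ = 110546.1 m, so Δλ = -77.36 / 110546.1 × 3600 = -2.519″.

Δλ = -2.52″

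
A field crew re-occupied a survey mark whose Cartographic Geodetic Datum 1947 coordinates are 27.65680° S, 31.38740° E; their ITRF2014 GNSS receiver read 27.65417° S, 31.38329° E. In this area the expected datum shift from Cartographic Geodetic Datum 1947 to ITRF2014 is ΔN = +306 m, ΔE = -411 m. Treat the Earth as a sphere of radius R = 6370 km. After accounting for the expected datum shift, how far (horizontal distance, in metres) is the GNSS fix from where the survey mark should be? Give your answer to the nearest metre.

Observed coordinate differences: Δφ = +0.00263°, Δλ = -0.00411°.
Converting to metres (1° lat = 111177 m, cos φ = 0.885744): observed ΔN = 292.4 m, observed ΔE = -404.7 m.
Subtracting the expected shift leaves a residual of 292.4 − (306) = -13.6 m north and -404.7 − (-411) = 6.3 m east.
Residual distance = √((-13.6)² + 6.3²) = 15.0 m.

15 m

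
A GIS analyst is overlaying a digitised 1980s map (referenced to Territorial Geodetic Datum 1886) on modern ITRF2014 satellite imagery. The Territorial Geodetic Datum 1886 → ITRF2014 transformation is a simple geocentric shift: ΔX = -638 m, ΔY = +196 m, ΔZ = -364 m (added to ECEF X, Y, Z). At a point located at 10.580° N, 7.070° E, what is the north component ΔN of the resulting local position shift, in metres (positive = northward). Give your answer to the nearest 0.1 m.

ΔN = -246.0 m

The local north axis is (−sin φ cos λ, −sin φ sin λ, cos φ), giving ΔN = 116.251 − 4.429 − 357.812 = -245.99 m.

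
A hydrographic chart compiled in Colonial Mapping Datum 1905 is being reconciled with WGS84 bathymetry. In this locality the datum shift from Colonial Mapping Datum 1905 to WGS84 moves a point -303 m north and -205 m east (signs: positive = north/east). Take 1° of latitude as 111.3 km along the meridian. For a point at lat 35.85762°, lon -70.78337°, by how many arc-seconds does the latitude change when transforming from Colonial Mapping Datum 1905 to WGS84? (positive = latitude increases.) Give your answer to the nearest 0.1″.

Δφ = -9.8″

1° of latitude = 111.3 km, so Δφ = -303.0 / 111300 = -0.0027224° = -9.801″.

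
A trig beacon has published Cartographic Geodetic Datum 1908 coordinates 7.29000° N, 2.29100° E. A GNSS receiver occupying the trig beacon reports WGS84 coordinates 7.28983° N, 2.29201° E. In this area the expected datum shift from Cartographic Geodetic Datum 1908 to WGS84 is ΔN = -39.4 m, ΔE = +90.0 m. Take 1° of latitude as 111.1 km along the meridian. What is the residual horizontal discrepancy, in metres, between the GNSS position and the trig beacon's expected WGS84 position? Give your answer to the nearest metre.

Observed coordinate differences: Δφ = -0.00017°, Δλ = +0.00101°.
Converting to metres (1° lat = 111100 m, cos φ = 0.991917): observed ΔN = -18.9 m, observed ΔE = 111.3 m.
Subtracting the expected shift leaves a residual of -18.9 − (-39.4) = 20.5 m north and 111.3 − (90.0) = 21.3 m east.
Residual distance = √(20.5² + 21.3²) = 29.6 m.

30 m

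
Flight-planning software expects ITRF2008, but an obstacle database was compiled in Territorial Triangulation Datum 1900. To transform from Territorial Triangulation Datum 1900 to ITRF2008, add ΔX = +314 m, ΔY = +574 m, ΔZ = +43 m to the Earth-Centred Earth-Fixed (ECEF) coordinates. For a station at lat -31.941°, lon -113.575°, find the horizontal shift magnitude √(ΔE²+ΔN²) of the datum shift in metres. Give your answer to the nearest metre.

314 m

At φ = -31.941°, λ = -113.575°: sin φ = -0.529046, cos φ = 0.848593, sin λ = -0.916537, cos λ = -0.399949.
ΔE = −sin λ·ΔX + cos λ·ΔY = −(-0.916537)·(314) + (-0.399949)·(574) = 58.22 m.
ΔN = −sin φ cos λ·ΔX − sin φ sin λ·ΔY + cos φ·ΔZ = −(-0.529046)(-0.399949)(314) − (-0.529046)(-0.916537)(574) + (0.848593)(43) = -308.28 m.
Horizontal magnitude = √(ΔE² + ΔN²) = √(58.22² + (-308.28)²) = 313.73 m.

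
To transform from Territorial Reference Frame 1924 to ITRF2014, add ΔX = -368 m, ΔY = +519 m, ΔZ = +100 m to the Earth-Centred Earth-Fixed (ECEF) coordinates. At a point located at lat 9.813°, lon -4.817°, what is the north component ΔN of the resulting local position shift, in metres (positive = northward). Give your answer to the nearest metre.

ΔN = 168 m

At φ = 9.813°, λ = -4.817°: sin φ = 0.170433, cos φ = 0.985369, sin λ = -0.083974, cos λ = 0.996468.
ΔN = −sin φ cos λ·ΔX − sin φ sin λ·ΔY + cos φ·ΔZ = −(0.170433)(0.996468)(-368) − (0.170433)(-0.083974)(519) + (0.985369)(100) = 168.46 m.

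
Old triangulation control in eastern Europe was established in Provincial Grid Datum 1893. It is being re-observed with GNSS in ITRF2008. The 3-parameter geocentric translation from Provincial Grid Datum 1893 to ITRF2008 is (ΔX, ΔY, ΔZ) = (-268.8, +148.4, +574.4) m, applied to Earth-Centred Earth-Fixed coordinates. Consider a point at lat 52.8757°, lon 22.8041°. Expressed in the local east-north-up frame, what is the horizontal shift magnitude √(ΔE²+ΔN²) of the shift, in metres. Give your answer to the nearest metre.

The local east axis at (φ, λ) is (−sin λ, cos λ, 0), so ΔE = −sin(22.8041°)·(-268.8) + cos(22.8041°)·148.4 = 240.98 m.
The local north axis is (−sin φ cos λ, −sin φ sin λ, cos φ), giving ΔN = 197.569 − 45.860 + 346.677 = 498.39 m.
Horizontal magnitude = √(ΔE² + ΔN²) = √(240.98² + 498.39²) = 553.59 m.

554 m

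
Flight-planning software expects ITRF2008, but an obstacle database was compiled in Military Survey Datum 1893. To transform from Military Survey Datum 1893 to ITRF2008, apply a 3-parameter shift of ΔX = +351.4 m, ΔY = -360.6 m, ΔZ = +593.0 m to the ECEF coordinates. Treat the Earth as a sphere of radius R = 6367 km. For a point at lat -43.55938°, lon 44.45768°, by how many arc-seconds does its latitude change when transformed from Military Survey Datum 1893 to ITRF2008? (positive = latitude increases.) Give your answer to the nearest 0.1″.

Δφ = 13.9″

sin φ = -0.689106, cos φ = 0.724661, sin λ = 0.700382, cos λ = 0.713768.
North component: ΔN = −sin φ cos λ·ΔX − sin φ sin λ·ΔY + cos φ·ΔZ = −(-0.689106)(0.713768)(351.4) − (-0.689106)(0.700382)(-360.6) + (0.724661)(593.0) = 428.52 m.
1° of latitude spans πR/180 = 111125 m, so Δφ = 428.52 / 111125 × 3600 = 13.882″.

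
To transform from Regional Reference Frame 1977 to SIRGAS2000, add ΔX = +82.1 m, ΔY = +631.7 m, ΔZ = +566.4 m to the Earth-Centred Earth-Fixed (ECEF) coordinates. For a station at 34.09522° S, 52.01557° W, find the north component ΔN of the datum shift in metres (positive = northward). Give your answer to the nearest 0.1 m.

At φ = -34.09522°, λ = -52.01557°: sin φ = -0.560570, cos φ = 0.828107, sin λ = -0.788178, cos λ = 0.615447.
ΔN = −sin φ cos λ·ΔX − sin φ sin λ·ΔY + cos φ·ΔZ = −(-0.560570)(0.615447)(82.1) − (-0.560570)(-0.788178)(631.7) + (0.828107)(566.4) = 218.26 m.

ΔN = 218.3 m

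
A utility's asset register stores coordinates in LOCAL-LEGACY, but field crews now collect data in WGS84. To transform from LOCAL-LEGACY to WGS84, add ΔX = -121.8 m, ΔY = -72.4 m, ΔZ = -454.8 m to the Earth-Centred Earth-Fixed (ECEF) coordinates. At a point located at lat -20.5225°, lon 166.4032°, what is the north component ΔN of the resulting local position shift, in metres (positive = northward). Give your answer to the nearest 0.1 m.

At φ = -20.5225°, λ = 166.4032°: sin φ = -0.350575, cos φ = 0.936535, sin λ = 0.235088, cos λ = -0.971974.
ΔN = −sin φ cos λ·ΔX − sin φ sin λ·ΔY + cos φ·ΔZ = −(-0.350575)(-0.971974)(-121.8) − (-0.350575)(0.235088)(-72.4) + (0.936535)(-454.8) = -390.40 m.

ΔN = -390.4 m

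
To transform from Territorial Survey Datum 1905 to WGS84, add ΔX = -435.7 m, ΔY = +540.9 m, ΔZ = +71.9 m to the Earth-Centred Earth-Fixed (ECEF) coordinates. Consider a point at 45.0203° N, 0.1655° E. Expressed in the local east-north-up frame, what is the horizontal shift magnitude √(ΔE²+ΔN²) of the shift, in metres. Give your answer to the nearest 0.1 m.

649.6 m

The local east axis at (φ, λ) is (−sin λ, cos λ, 0), so ΔE = −sin(0.1655°)·(-435.7) + cos(0.1655°)·540.9 = 542.16 m.
The local north axis is (−sin φ cos λ, −sin φ sin λ, cos φ), giving ΔN = 308.194 − 1.105 + 50.823 = 357.91 m.
Horizontal magnitude = √(ΔE² + ΔN²) = √(542.16² + 357.91²) = 649.64 m.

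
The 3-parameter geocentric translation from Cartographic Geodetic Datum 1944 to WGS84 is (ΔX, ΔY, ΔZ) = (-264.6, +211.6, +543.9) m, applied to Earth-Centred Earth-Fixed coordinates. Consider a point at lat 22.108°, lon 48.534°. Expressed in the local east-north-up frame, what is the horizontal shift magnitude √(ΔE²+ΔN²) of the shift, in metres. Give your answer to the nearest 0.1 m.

612.2 m

The local east axis at (φ, λ) is (−sin λ, cos λ, 0), so ΔE = −sin(48.534°)·(-264.6) + cos(48.534°)·211.6 = 338.39 m.
The local north axis is (−sin φ cos λ, −sin φ sin λ, cos φ), giving ΔN = 65.942 − 59.675 + 503.910 = 510.18 m.
Horizontal magnitude = √(ΔE² + ΔN²) = √(338.39² + 510.18²) = 612.20 m.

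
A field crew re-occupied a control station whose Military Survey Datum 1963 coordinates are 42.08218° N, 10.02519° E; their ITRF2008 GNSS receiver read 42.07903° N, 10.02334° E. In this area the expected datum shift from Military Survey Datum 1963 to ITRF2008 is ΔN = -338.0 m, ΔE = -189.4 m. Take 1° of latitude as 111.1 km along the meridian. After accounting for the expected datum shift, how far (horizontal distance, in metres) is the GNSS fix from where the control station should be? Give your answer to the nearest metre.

Observed coordinate differences: Δφ = -0.00315°, Δλ = -0.00185°.
Converting to metres (1° lat = 111100 m, cos φ = 0.742184): observed ΔN = -350.0 m, observed ΔE = -152.5 m.
Subtracting the expected shift leaves a residual of -350.0 − (-338.0) = -12.0 m north and -152.5 − (-189.4) = 36.9 m east.
Residual distance = √((-12.0)² + 36.9²) = 38.7 m.

39 m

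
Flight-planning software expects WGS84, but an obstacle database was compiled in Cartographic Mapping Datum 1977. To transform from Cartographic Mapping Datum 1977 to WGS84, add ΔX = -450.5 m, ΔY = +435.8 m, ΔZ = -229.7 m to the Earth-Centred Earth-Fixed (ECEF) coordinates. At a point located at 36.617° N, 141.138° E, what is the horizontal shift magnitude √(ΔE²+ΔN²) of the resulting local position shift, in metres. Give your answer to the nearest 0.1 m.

559.6 m

At φ = 36.617°, λ = 141.138°: sin φ = 0.596463, cos φ = 0.802641, sin λ = 0.627447, cos λ = -0.778659.
ΔE = −sin λ·ΔX + cos λ·ΔY = −(0.627447)·(-450.5) + (-0.778659)·(435.8) = -56.68 m.
ΔN = −sin φ cos λ·ΔX − sin φ sin λ·ΔY + cos φ·ΔZ = −(0.596463)(-0.778659)(-450.5) − (0.596463)(0.627447)(435.8) + (0.802641)(-229.7) = -556.70 m.
Horizontal magnitude = √(ΔE² + ΔN²) = √((-56.68)² + (-556.70)²) = 559.57 m.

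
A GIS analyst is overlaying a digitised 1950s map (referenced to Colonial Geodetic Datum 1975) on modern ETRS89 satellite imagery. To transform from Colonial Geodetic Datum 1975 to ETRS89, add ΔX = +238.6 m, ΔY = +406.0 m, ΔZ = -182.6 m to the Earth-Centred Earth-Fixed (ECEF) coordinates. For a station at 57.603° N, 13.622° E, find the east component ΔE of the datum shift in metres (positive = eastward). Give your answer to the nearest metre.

ΔE = 338 m

The local east axis at (φ, λ) is (−sin λ, cos λ, 0), so ΔE = −sin(13.622°)·238.6 + cos(13.622°)·406.0 = 338.39 m.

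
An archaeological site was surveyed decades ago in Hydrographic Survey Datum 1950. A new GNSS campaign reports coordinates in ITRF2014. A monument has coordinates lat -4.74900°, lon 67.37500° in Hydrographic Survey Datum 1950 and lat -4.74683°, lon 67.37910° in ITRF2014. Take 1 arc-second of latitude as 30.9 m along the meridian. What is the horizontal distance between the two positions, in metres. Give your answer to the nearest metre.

Δφ = -4.74683° − -4.74900° = +0.00217°; Δλ = 67.37910° − 67.37500° = +0.00410°.
1° of latitude = 3600 × 30.90 = 111240 m.
ΔN = Δφ × 111240 = 241.4 m; ΔE = Δλ × 111240 × cos(-4.74900°) = +0.00410 × 111240 × 0.996567 = 454.5 m.
Distance = √(ΔE² + ΔN²) = √(454.5² + 241.4²) = 514.6 m.

515 m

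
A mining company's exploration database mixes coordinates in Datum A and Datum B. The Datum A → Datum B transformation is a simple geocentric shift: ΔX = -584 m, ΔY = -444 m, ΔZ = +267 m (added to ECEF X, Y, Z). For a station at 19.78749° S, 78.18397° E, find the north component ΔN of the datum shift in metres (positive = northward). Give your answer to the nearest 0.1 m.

The local north axis is (−sin φ cos λ, −sin φ sin λ, cos φ), giving ΔN = -40.484 − 147.123 + 251.235 = 63.63 m.

ΔN = 63.6 m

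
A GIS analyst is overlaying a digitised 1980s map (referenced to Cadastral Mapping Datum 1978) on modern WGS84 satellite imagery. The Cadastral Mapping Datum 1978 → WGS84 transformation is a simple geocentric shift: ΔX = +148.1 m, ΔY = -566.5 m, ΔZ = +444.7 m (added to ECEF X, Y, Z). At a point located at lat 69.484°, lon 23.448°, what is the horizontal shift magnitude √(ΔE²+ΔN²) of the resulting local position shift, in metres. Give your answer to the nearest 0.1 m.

At φ = 69.484°, λ = 23.448°: sin φ = 0.936574, cos φ = 0.350469, sin λ = 0.397917, cos λ = 0.917422.
ΔE = −sin λ·ΔX + cos λ·ΔY = −(0.397917)·(148.1) + (0.917422)·(-566.5) = -578.65 m.
ΔN = −sin φ cos λ·ΔX − sin φ sin λ·ΔY + cos φ·ΔZ = −(0.936574)(0.917422)(148.1) − (0.936574)(0.397917)(-566.5) + (0.350469)(444.7) = 239.72 m.
Horizontal magnitude = √(ΔE² + ΔN²) = √((-578.65)² + 239.72²) = 626.34 m.

626.3 m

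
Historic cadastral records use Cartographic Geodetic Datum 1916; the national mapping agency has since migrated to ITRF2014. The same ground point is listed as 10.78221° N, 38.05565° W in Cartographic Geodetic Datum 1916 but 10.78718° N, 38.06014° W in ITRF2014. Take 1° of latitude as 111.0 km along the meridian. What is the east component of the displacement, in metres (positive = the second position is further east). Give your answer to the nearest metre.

Δφ = 10.78718° − 10.78221° = +0.00497°; Δλ = -38.06014° − -38.05565° = -0.00449°.
ΔN = Δφ × 111000 = 551.7 m; ΔE = Δλ × 111000 × cos(10.78221°) = -0.00449 × 111000 × 0.982345 = -489.6 m.

ΔE = -490 m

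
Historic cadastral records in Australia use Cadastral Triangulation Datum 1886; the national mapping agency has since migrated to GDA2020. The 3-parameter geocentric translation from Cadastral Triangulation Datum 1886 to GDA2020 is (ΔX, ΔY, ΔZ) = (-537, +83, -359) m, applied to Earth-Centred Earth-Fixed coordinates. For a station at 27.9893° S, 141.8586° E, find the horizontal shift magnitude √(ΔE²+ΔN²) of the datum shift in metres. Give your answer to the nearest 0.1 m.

The local east axis at (φ, λ) is (−sin λ, cos λ, 0), so ΔE = −sin(141.8586°)·(-537) + cos(141.8586°)·83 = 266.37 m.
The local north axis is (−sin φ cos λ, −sin φ sin λ, cos φ), giving ΔN = 198.209 + 24.057 − 317.010 = -94.74 m.
Horizontal magnitude = √(ΔE² + ΔN²) = √(266.37² + (-94.74)²) = 282.72 m.

282.7 m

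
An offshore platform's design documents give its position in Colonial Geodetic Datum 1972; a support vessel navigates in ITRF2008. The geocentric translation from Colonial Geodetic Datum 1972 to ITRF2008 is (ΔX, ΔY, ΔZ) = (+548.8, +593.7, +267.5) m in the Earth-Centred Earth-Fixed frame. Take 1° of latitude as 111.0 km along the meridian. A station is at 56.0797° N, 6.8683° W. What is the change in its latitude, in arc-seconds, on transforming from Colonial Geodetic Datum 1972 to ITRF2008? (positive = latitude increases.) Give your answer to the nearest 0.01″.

sin φ = 0.829815, cos φ = 0.558039, sin λ = -0.119588, cos λ = 0.992824.
North component: ΔN = −sin φ cos λ·ΔX − sin φ sin λ·ΔY + cos φ·ΔZ = −(0.829815)(0.992824)(548.8) − (0.829815)(-0.119588)(593.7) + (0.558039)(267.5) = -243.94 m.
1° of latitude spans 111000 m, so Δφ = -243.94 / 111000 × 3600 = -7.912″.

Δφ = -7.91″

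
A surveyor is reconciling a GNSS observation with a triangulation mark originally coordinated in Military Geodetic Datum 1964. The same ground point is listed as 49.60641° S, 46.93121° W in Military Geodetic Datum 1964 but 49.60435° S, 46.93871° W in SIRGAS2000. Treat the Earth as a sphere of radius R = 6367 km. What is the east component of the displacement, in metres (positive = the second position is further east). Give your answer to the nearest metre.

ΔE = -540 m

Δφ = -49.60435° − -49.60641° = +0.00206°; Δλ = -46.93871° − -46.93121° = -0.00750°.
1° along a meridian = πR/180 = 111125 m.
ΔN = Δφ × 111125 = 228.9 m; ΔE = Δλ × 111125 × cos(-49.60641°) = -0.00750 × 111125 × 0.648035 = -540.1 m.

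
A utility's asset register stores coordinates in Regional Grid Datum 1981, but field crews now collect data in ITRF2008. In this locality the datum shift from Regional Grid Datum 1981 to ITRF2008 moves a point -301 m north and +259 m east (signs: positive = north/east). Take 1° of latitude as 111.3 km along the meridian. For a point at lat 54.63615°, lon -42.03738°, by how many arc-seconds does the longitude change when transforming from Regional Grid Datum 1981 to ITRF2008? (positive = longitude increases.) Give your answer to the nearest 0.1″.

Δλ = 14.5″

At latitude 54.63615°, cos φ = 0.578767.
1° of longitude at this latitude = 111.3 × cos φ = 64.42 km, so Δλ = 259.0 / 64416.7 = 0.0040207° = 14.474″.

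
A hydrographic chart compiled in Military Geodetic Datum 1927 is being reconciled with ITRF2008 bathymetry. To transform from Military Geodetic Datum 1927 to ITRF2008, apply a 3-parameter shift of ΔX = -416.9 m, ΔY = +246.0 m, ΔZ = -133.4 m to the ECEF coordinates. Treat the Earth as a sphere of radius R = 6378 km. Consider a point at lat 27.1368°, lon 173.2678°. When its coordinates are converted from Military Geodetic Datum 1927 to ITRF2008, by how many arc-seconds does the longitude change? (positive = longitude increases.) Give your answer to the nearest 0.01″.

Δλ = -7.10″

sin φ = 0.456117, cos φ = 0.889920, sin λ = 0.117229, cos λ = -0.993105.
East component: ΔE = −sin λ·ΔX + cos λ·ΔY = −(0.117229)(-416.9) + (-0.993105)(246.0) = -195.43 m.
1° of latitude spans πR/180 = 111317 m; at latitude φ, 1° of longitude spans that × cos φ = 99063.3 m, so Δλ = -195.43 / 99063.3 × 3600 = -7.102″.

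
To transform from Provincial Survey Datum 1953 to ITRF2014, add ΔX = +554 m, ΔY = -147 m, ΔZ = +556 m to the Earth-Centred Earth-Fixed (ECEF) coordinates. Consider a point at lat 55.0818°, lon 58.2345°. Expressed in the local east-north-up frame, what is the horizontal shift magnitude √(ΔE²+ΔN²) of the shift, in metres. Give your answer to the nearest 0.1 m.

577.7 m

At φ = 55.0818°, λ = 58.2345°: sin φ = 0.819970, cos φ = 0.572406, sin λ = 0.850210, cos λ = 0.526444.
ΔE = −sin λ·ΔX + cos λ·ΔY = −(0.850210)·(554) + (0.526444)·(-147) = -548.40 m.
ΔN = −sin φ cos λ·ΔX − sin φ sin λ·ΔY + cos φ·ΔZ = −(0.819970)(0.526444)(554) − (0.819970)(0.850210)(-147) + (0.572406)(556) = 181.59 m.
Horizontal magnitude = √(ΔE² + ΔN²) = √((-548.40)² + 181.59²) = 577.69 m.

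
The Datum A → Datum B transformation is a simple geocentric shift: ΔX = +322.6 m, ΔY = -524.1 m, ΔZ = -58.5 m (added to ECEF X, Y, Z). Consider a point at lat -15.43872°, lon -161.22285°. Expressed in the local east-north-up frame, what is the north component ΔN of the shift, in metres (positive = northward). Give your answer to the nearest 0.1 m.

At φ = -15.43872°, λ = -161.22285°: sin φ = -0.266208, cos φ = 0.963916, sin λ = -0.321888, cos λ = -0.946778.
ΔN = −sin φ cos λ·ΔX − sin φ sin λ·ΔY + cos φ·ΔZ = −(-0.266208)(-0.946778)(322.6) − (-0.266208)(-0.321888)(-524.1) + (0.963916)(-58.5) = -92.79 m.

ΔN = -92.8 m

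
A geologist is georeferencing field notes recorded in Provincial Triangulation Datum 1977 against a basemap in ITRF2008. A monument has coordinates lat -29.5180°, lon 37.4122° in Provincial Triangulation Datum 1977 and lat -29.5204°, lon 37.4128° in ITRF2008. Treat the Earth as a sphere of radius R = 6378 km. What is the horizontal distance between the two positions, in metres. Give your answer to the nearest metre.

Δφ = -29.5204° − -29.5180° = -0.0024°; Δλ = 37.4128° − 37.4122° = +0.0006°.
1° along a meridian = πR/180 = 111317 m.
ΔN = Δφ × 111317 = -267.2 m; ΔE = Δλ × 111317 × cos(-29.5180°) = +0.0006 × 111317 × 0.870201 = 58.1 m.
Distance = √(ΔE² + ΔN²) = √(58.1² + (-267.2)²) = 273.4 m.

273 m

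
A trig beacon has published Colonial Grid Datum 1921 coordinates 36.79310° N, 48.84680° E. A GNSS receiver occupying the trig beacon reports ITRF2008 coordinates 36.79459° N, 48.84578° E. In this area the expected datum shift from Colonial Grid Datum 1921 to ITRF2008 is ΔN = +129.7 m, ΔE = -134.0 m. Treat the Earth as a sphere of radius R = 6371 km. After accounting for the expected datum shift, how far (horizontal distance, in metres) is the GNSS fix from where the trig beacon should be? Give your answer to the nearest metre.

Observed coordinate differences: Δφ = +0.00149°, Δλ = -0.00102°.
Converting to metres (1° lat = 111195 m, cos φ = 0.800804): observed ΔN = 165.7 m, observed ΔE = -90.8 m.
Subtracting the expected shift leaves a residual of 165.7 − (129.7) = 36.0 m north and -90.8 − (-134.0) = 43.2 m east.
Residual distance = √(36.0² + 43.2²) = 56.2 m.

56 m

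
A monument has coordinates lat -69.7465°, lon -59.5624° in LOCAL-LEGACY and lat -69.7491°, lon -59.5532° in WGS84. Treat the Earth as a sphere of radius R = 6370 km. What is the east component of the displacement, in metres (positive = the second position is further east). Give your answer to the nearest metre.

Δφ = -69.7491° − -69.7465° = -0.0026°; Δλ = -59.5532° − -59.5624° = +0.0092°.
1° along a meridian = πR/180 = 111177 m.
ΔN = Δφ × 111177 = -289.1 m; ΔE = Δλ × 111177 × cos(-69.7465°) = +0.0092 × 111177 × 0.346174 = 354.1 m.

ΔE = 354 m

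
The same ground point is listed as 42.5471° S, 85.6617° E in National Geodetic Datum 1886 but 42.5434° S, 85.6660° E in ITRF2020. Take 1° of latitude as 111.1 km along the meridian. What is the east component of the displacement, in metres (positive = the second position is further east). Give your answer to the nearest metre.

ΔE = 352 m

Δφ = -42.5434° − -42.5471° = +0.0037°; Δλ = 85.6660° − 85.6617° = +0.0043°.
ΔN = Δφ × 111100 = 411.1 m; ΔE = Δλ × 111100 × cos(-42.5471°) = +0.0043 × 111100 × 0.736722 = 352.0 m.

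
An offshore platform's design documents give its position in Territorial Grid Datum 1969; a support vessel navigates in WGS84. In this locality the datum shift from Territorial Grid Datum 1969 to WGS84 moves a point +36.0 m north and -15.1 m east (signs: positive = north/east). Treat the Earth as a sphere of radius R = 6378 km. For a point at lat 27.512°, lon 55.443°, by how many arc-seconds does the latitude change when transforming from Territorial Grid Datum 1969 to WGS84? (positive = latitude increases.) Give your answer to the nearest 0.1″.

Δφ = 1.2″

On a sphere of radius R, 1 rad of latitude = R, so Δφ = ΔN / R = 36.0 / 6378000 = 5.6444e-06 rad = 1.164″.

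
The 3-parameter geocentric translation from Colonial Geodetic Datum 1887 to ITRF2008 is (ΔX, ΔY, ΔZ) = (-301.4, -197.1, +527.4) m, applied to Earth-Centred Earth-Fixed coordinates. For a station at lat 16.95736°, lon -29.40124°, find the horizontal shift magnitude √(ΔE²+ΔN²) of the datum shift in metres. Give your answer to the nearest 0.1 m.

At φ = 16.95736°, λ = -29.40124°: sin φ = 0.291660, cos φ = 0.956522, sin λ = -0.490923, cos λ = 0.871203.
ΔE = −sin λ·ΔX + cos λ·ΔY = −(-0.490923)·(-301.4) + (0.871203)·(-197.1) = -319.68 m.
ΔN = −sin φ cos λ·ΔX − sin φ sin λ·ΔY + cos φ·ΔZ = −(0.291660)(0.871203)(-301.4) − (0.291660)(-0.490923)(-197.1) + (0.956522)(527.4) = 552.83 m.
Horizontal magnitude = √(ΔE² + ΔN²) = √((-319.68)² + 552.83²) = 638.61 m.

638.6 m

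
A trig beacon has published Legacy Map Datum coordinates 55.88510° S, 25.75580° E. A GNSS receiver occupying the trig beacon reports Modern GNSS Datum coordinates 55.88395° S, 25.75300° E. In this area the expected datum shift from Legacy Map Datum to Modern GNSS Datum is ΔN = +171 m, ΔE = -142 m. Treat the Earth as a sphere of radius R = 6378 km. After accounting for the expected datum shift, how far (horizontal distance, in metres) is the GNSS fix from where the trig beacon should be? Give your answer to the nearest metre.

54 m

Observed coordinate differences: Δφ = +0.00115°, Δλ = -0.00280°.
Converting to metres (1° lat = 111317 m, cos φ = 0.560854): observed ΔN = 128.0 m, observed ΔE = -174.8 m.
Subtracting the expected shift leaves a residual of 128.0 − (171) = -43.0 m north and -174.8 − (-142) = -32.8 m east.
Residual distance = √((-43.0)² + (-32.8)²) = 54.1 m.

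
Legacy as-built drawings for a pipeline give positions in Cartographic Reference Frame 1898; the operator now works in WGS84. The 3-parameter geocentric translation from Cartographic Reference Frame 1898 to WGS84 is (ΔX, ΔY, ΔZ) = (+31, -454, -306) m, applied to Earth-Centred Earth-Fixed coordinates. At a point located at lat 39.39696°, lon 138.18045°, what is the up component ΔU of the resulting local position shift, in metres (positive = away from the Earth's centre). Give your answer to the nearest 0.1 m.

ΔU = -446.0 m

At φ = 39.39696°, λ = 138.18045°: sin φ = 0.634690, cos φ = 0.772767, sin λ = 0.666787, cos λ = -0.745249.
ΔU = cos φ cos λ·ΔX + cos φ sin λ·ΔY + sin φ·ΔZ = (0.772767)(-0.745249)(31) + (0.772767)(0.666787)(-454) + (0.634690)(-306) = -446.00 m.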